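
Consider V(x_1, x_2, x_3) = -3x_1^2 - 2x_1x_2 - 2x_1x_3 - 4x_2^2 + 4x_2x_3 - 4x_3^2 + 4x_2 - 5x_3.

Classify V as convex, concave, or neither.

V is quadratic, so its Hessian is the constant matrix H = [[-6, -2, -2], [-2, -8, 4], [-2, 4, -8]].
Leading principal minors: -6, 44, -192.
Signs alternate −, +, − ⇒ H ≺ 0 ⇒ concave.

concave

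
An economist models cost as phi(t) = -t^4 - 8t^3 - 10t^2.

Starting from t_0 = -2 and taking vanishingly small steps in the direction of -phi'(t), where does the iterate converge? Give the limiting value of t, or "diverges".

phi'(t) = -4t(t + 1)(t + 5), so phi'(-2) = -24.
Gradient descent moves in the -phi' direction, i.e. t is increasing.
The nearest critical point in that direction is t = -1, where phi'' = 16 > 0 (a local minimum). The iterate converges there.

-1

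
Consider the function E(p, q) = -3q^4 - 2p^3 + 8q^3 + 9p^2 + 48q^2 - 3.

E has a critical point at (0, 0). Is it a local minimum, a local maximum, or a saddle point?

The mixed partial ∂²E/∂p∂q is 0, so the Hessian at any point is diag(E_pp, E_qq) = diag(6(-2p + 3), 12(-3q^2 + 4q + 8)).
At (0, 0): H = diag(18, 96).
Both eigenvalues are positive, so H is positive definite: a local minimum.

local minimum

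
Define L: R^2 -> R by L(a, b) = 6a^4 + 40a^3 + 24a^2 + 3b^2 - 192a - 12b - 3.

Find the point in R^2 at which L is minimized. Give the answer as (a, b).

(1, 2)

L(a,b) separates as P(a) + Q(b) − 3, so its minimum is min P + min Q − 3.
P'(a) = 24(a - 1)(a + 2)(a + 4) vanishes at a ∈ {-4, -2, 1}; Q'(b) = 6b - 12 vanishes at b ∈ {2}.
Local minima of P (where P''>0): P(-4)=128, P(1)=-122. Local minima of Q: Q(2)=-12.
So the global minimum of L is P(1) + Q(2) − 3 = -122 − 12 − 3 = -137, attained at (1, 2).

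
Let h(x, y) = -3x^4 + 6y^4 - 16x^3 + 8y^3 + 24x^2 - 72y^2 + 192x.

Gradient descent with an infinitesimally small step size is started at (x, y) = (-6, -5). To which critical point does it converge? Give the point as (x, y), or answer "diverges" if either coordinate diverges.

diverges

h is separable, so gradient descent decouples: x follows -∂h/∂x, y follows -∂h/∂y.
∂h/∂x = -12(x - 2)(x + 2)(x + 4); at x=-6 this is 768, so x decreases.
∂h/∂y = 24y(y - 2)(y + 3); at y=-5 this is -1680, so y increases.
The x-coordinate has no critical point in that direction and runs off to infinity.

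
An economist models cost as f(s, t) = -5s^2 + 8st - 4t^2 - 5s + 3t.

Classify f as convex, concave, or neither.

concave

f is quadratic, so its Hessian is the constant matrix H = [[-10, 8], [8, -8]].
det(H) = 16, tr(H) = -18.
det(H) > 0 and tr(H) < 0, so H is negative definite everywhere: concave.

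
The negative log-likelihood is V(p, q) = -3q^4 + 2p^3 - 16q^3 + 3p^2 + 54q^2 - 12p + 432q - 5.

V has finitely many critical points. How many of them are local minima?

1

V separates as a function of p plus a function of q, so ∇V=0 decouples.
∂V/∂p = 6(p - 1)(p + 2) = 0 at p ∈ {-2, 1}; ∂V/∂q = -12(q - 3)(q + 3)(q + 4) = 0 at q ∈ {-4, -3, 3}.
The Hessian is diagonal: diag(V_pp, V_qq). Second derivatives: V_pp(-2)=-18, V_pp(1)=18; V_qq(-4)=-84, V_qq(-3)=72, V_qq(3)=-504.
Local minima occur where both diagonal entries positive: (1, -3). Count: 1.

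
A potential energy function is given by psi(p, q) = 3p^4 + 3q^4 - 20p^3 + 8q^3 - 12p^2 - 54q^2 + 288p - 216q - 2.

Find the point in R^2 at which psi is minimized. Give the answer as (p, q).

psi(p,q) separates as A(p) + B(q) − 2, so its minimum is min A + min B − 2.
A'(p) = 12(p - 4)(p - 3)(p + 2) vanishes at p ∈ {-2, 3, 4}; B'(q) = 12(q - 3)(q + 2)(q + 3) vanishes at q ∈ {-3, -2, 3}.
Local minima of A (where A''>0): A(-2)=-416, A(4)=448. Local minima of B: B(-3)=189, B(3)=-675.
So the global minimum of psi is A(-2) + B(3) − 2 = -416 − 675 − 2 = -1093, attained at (-2, 3).

(-2, 3)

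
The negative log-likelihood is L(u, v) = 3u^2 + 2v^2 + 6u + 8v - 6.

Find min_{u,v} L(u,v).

-17

L(u,v) separates as P(u) + Q(v) − 6, so its minimum is min P + min Q − 6.
P'(u) = 6u + 6 vanishes at u ∈ {-1}; Q'(v) = 4v + 8 vanishes at v ∈ {-2}.
Local minima of P (where P''>0): P(-1)=-3. Local minima of Q: Q(-2)=-8.
So the global minimum of L is P(-1) + Q(-2) − 6 = -3 − 8 − 6 = -17, attained at (-1, -2).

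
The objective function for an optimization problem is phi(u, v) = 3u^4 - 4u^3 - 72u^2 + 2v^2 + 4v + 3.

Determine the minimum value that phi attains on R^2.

phi(u,v) separates as P(u) + Q(v) + 3, so its minimum is min P + min Q + 3.
P'(u) = 12u(u - 4)(u + 3) vanishes at u ∈ {-3, 0, 4}; Q'(v) = 4v + 4 vanishes at v ∈ {-1}.
Local minima of P (where P''>0): P(-3)=-297, P(4)=-640. Local minima of Q: Q(-1)=-2.
So the global minimum of phi is P(4) + Q(-1) + 3 = -640 − 2 + 3 = -639, attained at (4, -1).

-639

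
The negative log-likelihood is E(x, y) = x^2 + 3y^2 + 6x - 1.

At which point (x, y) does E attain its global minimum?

E(x,y) separates as P(x) + Q(y) − 1, so its minimum is min P + min Q − 1.
P'(x) = 2x + 6 vanishes at x ∈ {-3}; Q'(y) = 6y vanishes at y ∈ {0}.
Local minima of P (where P''>0): P(-3)=-9. Local minima of Q: Q(0)=0.
So the global minimum of E is P(-3) + Q(0) − 1 = -9 + 0 − 1 = -10, attained at (-3, 0).

(-3, 0)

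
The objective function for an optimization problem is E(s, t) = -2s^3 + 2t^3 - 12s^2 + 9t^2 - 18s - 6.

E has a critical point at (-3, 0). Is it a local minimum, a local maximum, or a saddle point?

local minimum

The mixed partial ∂²E/∂s∂t is 0, so the Hessian at any point is diag(E_ss, E_tt) = diag(-12(s + 2), 6(2t + 3)).
At (-3, 0): H = diag(12, 18).
Both eigenvalues are positive, so H is positive definite: a local minimum.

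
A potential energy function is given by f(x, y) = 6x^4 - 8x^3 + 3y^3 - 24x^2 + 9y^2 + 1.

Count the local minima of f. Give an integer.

f separates as a function of x plus a function of y, so ∇f=0 decouples.
∂f/∂x = 24x(x - 2)(x + 1) = 0 at x ∈ {-1, 0, 2}; ∂f/∂y = 9y(y + 2) = 0 at y ∈ {-2, 0}.
The Hessian is diagonal: diag(f_xx, f_yy). Second derivatives: f_xx(-1)=72, f_xx(0)=-48, f_xx(2)=144; f_yy(-2)=-18, f_yy(0)=18.
Local minima occur where both diagonal entries positive: (-1, 0), (2, 0). Count: 2.

2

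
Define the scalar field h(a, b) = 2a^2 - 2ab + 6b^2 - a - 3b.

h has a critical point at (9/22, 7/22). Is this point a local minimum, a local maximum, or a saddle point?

local minimum

The Hessian of h is constant: H = [[4, -2], [-2, 12]].
det(H) = 4·12 − (-2)² = 44.
det(H) > 0 and tr(H) = 16 > 0, so H is positive definite and the point is a local minimum.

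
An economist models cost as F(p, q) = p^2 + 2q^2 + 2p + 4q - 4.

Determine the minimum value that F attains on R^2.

F(p,q) separates as A(p) + B(q) − 4, so its minimum is min A + min B − 4.
A'(p) = 2p + 2 vanishes at p ∈ {-1}; B'(q) = 4q + 4 vanishes at q ∈ {-1}.
Local minima of A (where A''>0): A(-1)=-1. Local minima of B: B(-1)=-2.
So the global minimum of F is A(-1) + B(-1) − 4 = -1 − 2 − 4 = -7, attained at (-1, -1).

-7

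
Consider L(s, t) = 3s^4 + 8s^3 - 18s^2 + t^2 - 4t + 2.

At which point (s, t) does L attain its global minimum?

L(s,t) separates as P(s) + Q(t) + 2, so its minimum is min P + min Q + 2.
P'(s) = 12s(s - 1)(s + 3) vanishes at s ∈ {-3, 0, 1}; Q'(t) = 2(t - 2) vanishes at t ∈ {2}.
Local minima of P (where P''>0): P(-3)=-135, P(1)=-7. Local minima of Q: Q(2)=-4.
So the global minimum of L is P(-3) + Q(2) + 2 = -135 − 4 + 2 = -137, attained at (-3, 2).

(-3, 2)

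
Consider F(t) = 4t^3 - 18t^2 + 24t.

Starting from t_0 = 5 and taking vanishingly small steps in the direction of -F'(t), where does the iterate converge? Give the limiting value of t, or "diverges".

2

F'(t) = 12(t - 2)(t - 1), so F'(5) = 144.
Gradient descent moves in the -F' direction, i.e. t is decreasing.
The nearest critical point in that direction is t = 2, where F'' = 12 > 0 (a local minimum). The iterate converges there.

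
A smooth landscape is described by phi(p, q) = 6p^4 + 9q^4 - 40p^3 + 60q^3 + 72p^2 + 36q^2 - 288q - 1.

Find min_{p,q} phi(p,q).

-184

phi(p,q) separates as A(p) + B(q) − 1, so its minimum is min A + min B − 1.
A'(p) = 24p(p - 3)(p - 2) vanishes at p ∈ {0, 2, 3}; B'(q) = 36(q - 1)(q + 2)(q + 4) vanishes at q ∈ {-4, -2, 1}.
Local minima of A (where A''>0): A(0)=0, A(3)=54. Local minima of B: B(-4)=192, B(1)=-183.
So the global minimum of phi is A(0) + B(1) − 1 = 0 − 183 − 1 = -184, attained at (0, 1).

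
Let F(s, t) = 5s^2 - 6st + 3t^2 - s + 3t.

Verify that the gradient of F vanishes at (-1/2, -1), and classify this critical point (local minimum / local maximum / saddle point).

∇F = (10s - 6t - 1, -6s + 6t + 3); substituting (-1/2, -1) gives ∇F = (0, 0), so (-1/2, -1) is indeed a critical point.
The Hessian of F is constant: H = [[10, -6], [-6, 6]].
det(H) = 10·6 − (-6)² = 24.
det(H) > 0 and tr(H) = 16 > 0, so H is positive definite and the point is a local minimum.

local minimum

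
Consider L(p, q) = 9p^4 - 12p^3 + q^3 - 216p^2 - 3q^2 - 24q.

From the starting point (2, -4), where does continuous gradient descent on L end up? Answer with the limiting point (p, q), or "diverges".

L is separable, so gradient descent decouples: p follows -∂L/∂p, q follows -∂L/∂q.
∂L/∂p = 36p(p - 4)(p + 3); at p=2 this is -720, so p increases.
∂L/∂q = 3(q - 4)(q + 2); at q=-4 this is 48, so q decreases.
The q-coordinate has no critical point in that direction and runs off to infinity.

diverges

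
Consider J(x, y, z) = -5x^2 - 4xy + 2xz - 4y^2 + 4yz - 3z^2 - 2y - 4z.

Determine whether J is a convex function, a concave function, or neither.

J is quadratic, so its Hessian is the constant matrix H = [[-10, -4, 2], [-4, -8, 4], [2, 4, -6]].
Leading principal minors: -10, 64, -256.
Signs alternate −, +, − ⇒ H ≺ 0 ⇒ concave.

concave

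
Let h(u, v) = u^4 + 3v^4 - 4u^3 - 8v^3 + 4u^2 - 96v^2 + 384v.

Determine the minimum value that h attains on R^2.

h(u,v) separates as P(u) + Q(v), so its minimum is min P + min Q.
P'(u) = 4u(u - 2)(u - 1) vanishes at u ∈ {0, 1, 2}; Q'(v) = 12(v - 4)(v - 2)(v + 4) vanishes at v ∈ {-4, 2, 4}.
Local minima of P (where P''>0): P(0)=0, P(2)=0. Local minima of Q: Q(-4)=-1792, Q(4)=256.
So the global minimum of h is P(0) + Q(-4) = 0 − 1792 = -1792, attained at (0, -4).

-1792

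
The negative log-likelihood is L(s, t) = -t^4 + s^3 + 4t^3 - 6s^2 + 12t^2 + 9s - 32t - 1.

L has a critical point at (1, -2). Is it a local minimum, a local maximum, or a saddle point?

local maximum

The mixed partial ∂²L/∂s∂t is 0, so the Hessian at any point is diag(L_ss, L_tt) = diag(6(s - 2), 12(-t^2 + 2t + 2)).
At (1, -2): H = diag(-6, -72).
Both eigenvalues are negative, so H is negative definite: a local maximum.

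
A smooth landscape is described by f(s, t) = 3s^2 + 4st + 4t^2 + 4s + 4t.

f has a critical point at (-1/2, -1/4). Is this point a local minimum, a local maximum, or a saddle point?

The Hessian of f is constant: H = [[6, 4], [4, 8]].
det(H) = 6·8 − 4² = 32.
det(H) > 0 and tr(H) = 14 > 0, so H is positive definite and the point is a local minimum.

local minimum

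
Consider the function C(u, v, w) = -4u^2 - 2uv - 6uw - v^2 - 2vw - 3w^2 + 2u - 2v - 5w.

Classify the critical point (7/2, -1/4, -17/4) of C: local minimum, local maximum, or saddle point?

local maximum

The Hessian is constant: H = [[-8, -2, -6], [-2, -2, -2], [-6, -2, -6]].
Leading principal minors: Δ₁ = -8, Δ₂ = 12, Δ₃ = -16.
The minors alternate sign starting negative (−, +, −), so H is negative definite: a local maximum.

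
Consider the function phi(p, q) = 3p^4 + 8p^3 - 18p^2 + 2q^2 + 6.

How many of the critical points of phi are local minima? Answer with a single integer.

phi separates as a function of p plus a function of q, so ∇phi=0 decouples.
∂phi/∂p = 12p(p - 1)(p + 3) = 0 at p ∈ {-3, 0, 1}; ∂phi/∂q = 4q = 0 at q ∈ {0}.
The Hessian is diagonal: diag(phi_pp, phi_qq). Second derivatives: phi_pp(-3)=144, phi_pp(0)=-36, phi_pp(1)=48; phi_qq(0)=4.
Local minima occur where both diagonal entries positive: (-3, 0), (1, 0). Count: 2.

2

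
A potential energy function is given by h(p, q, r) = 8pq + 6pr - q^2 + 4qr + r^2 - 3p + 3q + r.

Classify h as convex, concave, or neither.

neither

h is quadratic, so its Hessian is the constant matrix H = [[0, 8, 6], [8, -2, 4], [6, 4, 2]].
Leading principal minors: 0, -64, 328.
Neither pattern holds ⇒ H is indefinite ⇒ neither convex nor concave.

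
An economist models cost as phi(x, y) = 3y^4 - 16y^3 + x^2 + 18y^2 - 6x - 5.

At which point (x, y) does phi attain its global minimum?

(3, 3)

phi(x,y) separates as P(x) + Q(y) − 5, so its minimum is min P + min Q − 5.
P'(x) = 2x - 6 vanishes at x ∈ {3}; Q'(y) = 12y(y - 3)(y - 1) vanishes at y ∈ {0, 1, 3}.
Local minima of P (where P''>0): P(3)=-9. Local minima of Q: Q(0)=0, Q(3)=-27.
So the global minimum of phi is P(3) + Q(3) − 5 = -9 − 27 − 5 = -41, attained at (3, 3).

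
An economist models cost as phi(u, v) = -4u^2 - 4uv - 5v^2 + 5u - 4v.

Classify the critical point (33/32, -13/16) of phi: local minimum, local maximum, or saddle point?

The Hessian of phi is constant: H = [[-8, -4], [-4, -10]].
det(H) = (-8)·(-10) − (-4)² = 64.
det(H) > 0 and tr(H) = -18 < 0, so H is negative definite and the point is a local maximum.

local maximum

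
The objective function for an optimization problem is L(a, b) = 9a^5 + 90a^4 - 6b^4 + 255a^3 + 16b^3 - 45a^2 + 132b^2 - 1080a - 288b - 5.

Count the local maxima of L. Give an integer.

L separates as a function of a plus a function of b, so ∇L=0 decouples.
∂L/∂a = 45(a - 1)(a + 2)(a + 3)(a + 4) = 0 at a ∈ {-4, -3, -2, 1}; ∂L/∂b = -24(b - 4)(b - 1)(b + 3) = 0 at b ∈ {-3, 1, 4}.
The Hessian is diagonal: diag(L_aa, L_bb). Second derivatives: L_aa(-4)=-450, L_aa(-3)=180, L_aa(-2)=-270, L_aa(1)=2700; L_bb(-3)=-672, L_bb(1)=288, L_bb(4)=-504.
Local maxima occur where both diagonal entries negative: (-4, -3), (-4, 4), (-2, -3), (-2, 4). Count: 4.

4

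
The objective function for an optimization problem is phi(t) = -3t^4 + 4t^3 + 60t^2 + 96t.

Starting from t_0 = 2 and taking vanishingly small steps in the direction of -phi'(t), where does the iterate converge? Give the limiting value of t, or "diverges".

phi'(t) = -12(t - 4)(t + 1)(t + 2), so phi'(2) = 288.
Gradient descent moves in the -phi' direction, i.e. t is decreasing.
The nearest critical point in that direction is t = -1, where phi'' = 60 > 0 (a local minimum). The iterate converges there.

-1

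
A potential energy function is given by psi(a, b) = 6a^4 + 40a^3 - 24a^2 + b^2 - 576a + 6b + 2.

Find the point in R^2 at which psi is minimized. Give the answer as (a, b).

(2, -3)

psi(a,b) separates as P(a) + Q(b) + 2, so its minimum is min P + min Q + 2.
P'(a) = 24(a - 2)(a + 3)(a + 4) vanishes at a ∈ {-4, -3, 2}; Q'(b) = 2b + 6 vanishes at b ∈ {-3}.
Local minima of P (where P''>0): P(-4)=896, P(2)=-832. Local minima of Q: Q(-3)=-9.
So the global minimum of psi is P(2) + Q(-3) + 2 = -832 − 9 + 2 = -839, attained at (2, -3).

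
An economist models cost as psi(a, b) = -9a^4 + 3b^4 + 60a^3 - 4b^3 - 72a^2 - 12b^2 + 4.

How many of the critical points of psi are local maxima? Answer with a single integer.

psi separates as a function of a plus a function of b, so ∇psi=0 decouples.
∂psi/∂a = -36a(a - 4)(a - 1) = 0 at a ∈ {0, 1, 4}; ∂psi/∂b = 12b(b - 2)(b + 1) = 0 at b ∈ {-1, 0, 2}.
The Hessian is diagonal: diag(psi_aa, psi_bb). Second derivatives: psi_aa(0)=-144, psi_aa(1)=108, psi_aa(4)=-432; psi_bb(-1)=36, psi_bb(0)=-24, psi_bb(2)=72.
Local maxima occur where both diagonal entries negative: (0, 0), (4, 0). Count: 2.

2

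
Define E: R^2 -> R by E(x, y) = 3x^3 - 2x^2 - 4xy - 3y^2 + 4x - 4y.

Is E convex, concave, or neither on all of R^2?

The term 3x^3 is cubic, so the Hessian is not constant.
∂²E/∂x² = 18x - 4, which takes both signs as x varies (negative for sufficiently negative x). A diagonal entry of the Hessian changing sign means the Hessian is neither positive- nor negative-semidefinite on all of R^2.

neither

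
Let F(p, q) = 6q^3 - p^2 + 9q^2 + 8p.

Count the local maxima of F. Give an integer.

1

F separates as a function of p plus a function of q, so ∇F=0 decouples.
∂F/∂p = -2(p - 4) = 0 at p ∈ {4}; ∂F/∂q = 18q(q + 1) = 0 at q ∈ {-1, 0}.
The Hessian is diagonal: diag(F_pp, F_qq). Second derivatives: F_pp(4)=-2; F_qq(-1)=-18, F_qq(0)=18.
Local maxima occur where both diagonal entries negative: (4, -1). Count: 1.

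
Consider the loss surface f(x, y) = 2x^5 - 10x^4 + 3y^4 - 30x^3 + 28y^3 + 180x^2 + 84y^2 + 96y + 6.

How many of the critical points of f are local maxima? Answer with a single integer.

2

f separates as a function of x plus a function of y, so ∇f=0 decouples.
∂f/∂x = 10x(x - 4)(x - 3)(x + 3) = 0 at x ∈ {-3, 0, 3, 4}; ∂f/∂y = 12(y + 1)(y + 2)(y + 4) = 0 at y ∈ {-4, -2, -1}.
The Hessian is diagonal: diag(f_xx, f_yy). Second derivatives: f_xx(-3)=-1260, f_xx(0)=360, f_xx(3)=-180, f_xx(4)=280; f_yy(-4)=72, f_yy(-2)=-24, f_yy(-1)=36.
Local maxima occur where both diagonal entries negative: (-3, -2), (3, -2). Count: 2.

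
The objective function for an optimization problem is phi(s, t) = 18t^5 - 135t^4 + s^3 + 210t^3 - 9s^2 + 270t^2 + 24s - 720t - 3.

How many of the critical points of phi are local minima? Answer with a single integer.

2

phi separates as a function of s plus a function of t, so ∇phi=0 decouples.
∂phi/∂s = 3(s - 4)(s - 2) = 0 at s ∈ {2, 4}; ∂phi/∂t = 90(t - 4)(t - 2)(t - 1)(t + 1) = 0 at t ∈ {-1, 1, 2, 4}.
The Hessian is diagonal: diag(phi_ss, phi_tt). Second derivatives: phi_ss(2)=-6, phi_ss(4)=6; phi_tt(-1)=-2700, phi_tt(1)=540, phi_tt(2)=-540, phi_tt(4)=2700.
Local minima occur where both diagonal entries positive: (4, 1), (4, 4). Count: 2.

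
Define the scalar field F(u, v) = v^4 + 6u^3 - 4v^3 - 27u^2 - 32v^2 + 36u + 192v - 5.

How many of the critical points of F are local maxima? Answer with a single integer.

1

F separates as a function of u plus a function of v, so ∇F=0 decouples.
∂F/∂u = 18(u - 2)(u - 1) = 0 at u ∈ {1, 2}; ∂F/∂v = 4(v - 4)(v - 3)(v + 4) = 0 at v ∈ {-4, 3, 4}.
The Hessian is diagonal: diag(F_uu, F_vv). Second derivatives: F_uu(1)=-18, F_uu(2)=18; F_vv(-4)=224, F_vv(3)=-28, F_vv(4)=32.
Local maxima occur where both diagonal entries negative: (1, 3). Count: 1.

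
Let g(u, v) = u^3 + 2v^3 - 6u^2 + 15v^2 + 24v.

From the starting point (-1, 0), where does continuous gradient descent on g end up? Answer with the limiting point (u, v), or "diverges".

g is separable, so gradient descent decouples: u follows -∂g/∂u, v follows -∂g/∂v.
∂g/∂u = 3u(u - 4); at u=-1 this is 15, so u decreases.
∂g/∂v = 6(v + 1)(v + 4); at v=0 this is 24, so v decreases.
The u-coordinate has no critical point in that direction and runs off to infinity.

diverges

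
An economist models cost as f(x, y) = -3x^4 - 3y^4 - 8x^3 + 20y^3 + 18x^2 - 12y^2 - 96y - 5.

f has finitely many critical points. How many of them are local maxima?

4

f separates as a function of x plus a function of y, so ∇f=0 decouples.
∂f/∂x = -12x(x - 1)(x + 3) = 0 at x ∈ {-3, 0, 1}; ∂f/∂y = -12(y - 4)(y - 2)(y + 1) = 0 at y ∈ {-1, 2, 4}.
The Hessian is diagonal: diag(f_xx, f_yy). Second derivatives: f_xx(-3)=-144, f_xx(0)=36, f_xx(1)=-48; f_yy(-1)=-180, f_yy(2)=72, f_yy(4)=-120.
Local maxima occur where both diagonal entries negative: (-3, -1), (-3, 4), (1, -1), (1, 4). Count: 4.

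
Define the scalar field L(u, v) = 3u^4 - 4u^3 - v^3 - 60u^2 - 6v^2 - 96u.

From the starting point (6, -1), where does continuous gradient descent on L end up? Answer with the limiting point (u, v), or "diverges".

(4, -4)

L is separable, so gradient descent decouples: u follows -∂L/∂u, v follows -∂L/∂v.
∂L/∂u = 12(u - 4)(u + 1)(u + 2); at u=6 this is 1344, so u decreases.
∂L/∂v = -3v(v + 4); at v=-1 this is 9, so v decreases.
u converges to its nearest critical value 4 (a local min of the u-part); v converges to -4. The iterate converges to (4, -4).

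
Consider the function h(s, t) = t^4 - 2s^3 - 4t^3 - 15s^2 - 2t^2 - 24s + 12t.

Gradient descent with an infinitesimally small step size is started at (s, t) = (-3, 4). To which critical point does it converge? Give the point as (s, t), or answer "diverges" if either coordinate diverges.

(-4, 3)

h is separable, so gradient descent decouples: s follows -∂h/∂s, t follows -∂h/∂t.
∂h/∂s = -6(s + 1)(s + 4); at s=-3 this is 12, so s decreases.
∂h/∂t = 4(t - 3)(t - 1)(t + 1); at t=4 this is 60, so t decreases.
s converges to its nearest critical value -4 (a local min of the s-part); t converges to 3. The iterate converges to (-4, 3).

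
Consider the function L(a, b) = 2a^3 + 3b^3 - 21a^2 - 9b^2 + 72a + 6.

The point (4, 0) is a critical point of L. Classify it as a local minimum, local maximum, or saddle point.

saddle point

The mixed partial ∂²L/∂a∂b is 0, so the Hessian at any point is diag(L_aa, L_bb) = diag(6(2a - 7), 18(b - 1)).
At (4, 0): H = diag(6, -18).
The eigenvalues have opposite signs, so H is indefinite: a saddle point.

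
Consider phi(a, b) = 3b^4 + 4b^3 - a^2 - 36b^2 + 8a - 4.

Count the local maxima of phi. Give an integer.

1

phi separates as a function of a plus a function of b, so ∇phi=0 decouples.
∂phi/∂a = -2(a - 4) = 0 at a ∈ {4}; ∂phi/∂b = 12b(b - 2)(b + 3) = 0 at b ∈ {-3, 0, 2}.
The Hessian is diagonal: diag(phi_aa, phi_bb). Second derivatives: phi_aa(4)=-2; phi_bb(-3)=180, phi_bb(0)=-72, phi_bb(2)=120.
Local maxima occur where both diagonal entries negative: (4, 0). Count: 1.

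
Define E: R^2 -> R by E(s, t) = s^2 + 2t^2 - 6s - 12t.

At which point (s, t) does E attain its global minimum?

(3, 3)

E(s,t) separates as P(s) + Q(t), so its minimum is min P + min Q.
P'(s) = 2s - 6 vanishes at s ∈ {3}; Q'(t) = 4(t - 3) vanishes at t ∈ {3}.
Local minima of P (where P''>0): P(3)=-9. Local minima of Q: Q(3)=-18.
So the global minimum of E is P(3) + Q(3) = -9 − 18 = -27, attained at (3, 3).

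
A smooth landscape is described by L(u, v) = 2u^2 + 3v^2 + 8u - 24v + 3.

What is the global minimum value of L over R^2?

L(u,v) separates as P(u) + Q(v) + 3, so its minimum is min P + min Q + 3.
P'(u) = 4u + 8 vanishes at u ∈ {-2}; Q'(v) = 6v - 24 vanishes at v ∈ {4}.
Local minima of P (where P''>0): P(-2)=-8. Local minima of Q: Q(4)=-48.
So the global minimum of L is P(-2) + Q(4) + 3 = -8 − 48 + 3 = -53, attained at (-2, 4).

-53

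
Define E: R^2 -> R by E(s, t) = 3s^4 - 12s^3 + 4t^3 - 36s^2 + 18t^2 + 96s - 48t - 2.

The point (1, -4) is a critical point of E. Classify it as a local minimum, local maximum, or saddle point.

The mixed partial ∂²E/∂s∂t is 0, so the Hessian at any point is diag(E_ss, E_tt) = diag(36(s^2 - 2s - 2), 12(2t + 3)).
At (1, -4): H = diag(-108, -60).
Both eigenvalues are negative, so H is negative definite: a local maximum.

local maximum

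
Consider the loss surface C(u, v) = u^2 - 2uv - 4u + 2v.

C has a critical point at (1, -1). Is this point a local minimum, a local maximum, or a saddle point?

The Hessian of C is constant: H = [[2, -2], [-2, 0]].
det(H) = 2·0 − (-2)² = -4.
Since det(H) < 0, H is indefinite and the critical point is a saddle point.

saddle point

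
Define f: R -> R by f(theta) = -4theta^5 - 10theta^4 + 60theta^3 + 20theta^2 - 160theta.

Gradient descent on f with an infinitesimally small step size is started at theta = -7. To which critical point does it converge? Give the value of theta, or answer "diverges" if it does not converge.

f'(theta) = -20(theta - 2)(theta - 1)(theta + 1)(theta + 4), so f'(-7) = -25920.
Gradient descent moves in the -f' direction, i.e. theta is increasing.
The nearest critical point in that direction is theta = -4, where f'' = 1800 > 0 (a local minimum). The iterate converges there.

-4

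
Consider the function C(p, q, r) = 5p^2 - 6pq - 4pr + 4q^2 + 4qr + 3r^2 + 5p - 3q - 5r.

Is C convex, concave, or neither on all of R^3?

convex

C is quadratic, so its Hessian is the constant matrix H = [[10, -6, -4], [-6, 8, 4], [-4, 4, 6]].
Leading principal minors: 10, 44, 168.
All positive ⇒ H ≻ 0 ⇒ convex.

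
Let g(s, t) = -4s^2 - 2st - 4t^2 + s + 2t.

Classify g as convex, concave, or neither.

concave

g is quadratic, so its Hessian is the constant matrix H = [[-8, -2], [-2, -8]].
det(H) = 60, tr(H) = -16.
det(H) > 0 and tr(H) < 0, so H is negative definite everywhere: concave.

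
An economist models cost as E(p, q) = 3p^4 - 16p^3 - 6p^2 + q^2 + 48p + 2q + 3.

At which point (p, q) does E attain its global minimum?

(4, -1)

E(p,q) separates as A(p) + B(q) + 3, so its minimum is min A + min B + 3.
A'(p) = 12(p - 4)(p - 1)(p + 1) vanishes at p ∈ {-1, 1, 4}; B'(q) = 2q + 2 vanishes at q ∈ {-1}.
Local minima of A (where A''>0): A(-1)=-35, A(4)=-160. Local minima of B: B(-1)=-1.
So the global minimum of E is A(4) + B(-1) + 3 = -160 − 1 + 3 = -158, attained at (4, -1).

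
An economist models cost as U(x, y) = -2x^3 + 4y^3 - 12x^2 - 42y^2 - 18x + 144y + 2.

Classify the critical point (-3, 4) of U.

The mixed partial ∂²U/∂x∂y is 0, so the Hessian at any point is diag(U_xx, U_yy) = diag(-12(x + 2), 12(2y - 7)).
At (-3, 4): H = diag(12, 12).
Both eigenvalues are positive, so H is positive definite: a local minimum.

local minimum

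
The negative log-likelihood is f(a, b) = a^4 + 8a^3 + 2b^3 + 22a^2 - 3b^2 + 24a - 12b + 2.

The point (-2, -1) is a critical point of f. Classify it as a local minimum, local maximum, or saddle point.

The mixed partial ∂²f/∂a∂b is 0, so the Hessian at any point is diag(f_aa, f_bb) = diag(4(3a^2 + 12a + 11), 6(2b - 1)).
At (-2, -1): H = diag(-4, -18).
Both eigenvalues are negative, so H is negative definite: a local maximum.

local maximum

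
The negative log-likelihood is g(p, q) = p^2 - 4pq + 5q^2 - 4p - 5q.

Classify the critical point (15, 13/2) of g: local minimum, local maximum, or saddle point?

local minimum

The Hessian of g is constant: H = [[2, -4], [-4, 10]].
det(H) = 2·10 − (-4)² = 4.
det(H) > 0 and tr(H) = 12 > 0, so H is positive definite and the point is a local minimum.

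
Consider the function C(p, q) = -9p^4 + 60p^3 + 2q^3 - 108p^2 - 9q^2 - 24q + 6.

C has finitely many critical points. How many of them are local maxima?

C separates as a function of p plus a function of q, so ∇C=0 decouples.
∂C/∂p = -36p(p - 3)(p - 2) = 0 at p ∈ {0, 2, 3}; ∂C/∂q = 6(q - 4)(q + 1) = 0 at q ∈ {-1, 4}.
The Hessian is diagonal: diag(C_pp, C_qq). Second derivatives: C_pp(0)=-216, C_pp(2)=72, C_pp(3)=-108; C_qq(-1)=-30, C_qq(4)=30.
Local maxima occur where both diagonal entries negative: (0, -1), (3, -1). Count: 2.

2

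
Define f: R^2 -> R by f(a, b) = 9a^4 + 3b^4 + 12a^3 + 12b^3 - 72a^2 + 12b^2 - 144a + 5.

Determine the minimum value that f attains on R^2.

f(a,b) separates as P(a) + Q(b) + 5, so its minimum is min P + min Q + 5.
P'(a) = 36(a - 2)(a + 1)(a + 2) vanishes at a ∈ {-2, -1, 2}; Q'(b) = 12b(b + 1)(b + 2) vanishes at b ∈ {-2, -1, 0}.
Local minima of P (where P''>0): P(-2)=48, P(2)=-336. Local minima of Q: Q(-2)=0, Q(0)=0.
So the global minimum of f is P(2) + Q(-2) + 5 = -336 + 0 + 5 = -331, attained at (2, -2).

-331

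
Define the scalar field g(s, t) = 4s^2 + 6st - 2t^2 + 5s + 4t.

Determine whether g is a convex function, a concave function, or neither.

g is quadratic, so its Hessian is the constant matrix H = [[8, 6], [6, -4]].
det(H) = -68, tr(H) = 4.
det(H) < 0, so H is indefinite: neither convex nor concave.

neither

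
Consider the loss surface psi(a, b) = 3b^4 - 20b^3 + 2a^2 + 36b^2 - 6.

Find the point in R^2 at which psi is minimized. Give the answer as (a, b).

(0, 0)

psi(a,b) separates as P(a) + Q(b) − 6, so its minimum is min P + min Q − 6.
P'(a) = 4a vanishes at a ∈ {0}; Q'(b) = 12b(b - 3)(b - 2) vanishes at b ∈ {0, 2, 3}.
Local minima of P (where P''>0): P(0)=0. Local minima of Q: Q(0)=0, Q(3)=27.
So the global minimum of psi is P(0) + Q(0) − 6 = 0 + 0 − 6 = -6, attained at (0, 0).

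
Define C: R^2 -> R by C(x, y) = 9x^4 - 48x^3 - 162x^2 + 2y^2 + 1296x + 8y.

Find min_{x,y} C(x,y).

-3329

C(x,y) separates as P(x) + Q(y), so its minimum is min P + min Q.
P'(x) = 36(x - 4)(x - 3)(x + 3) vanishes at x ∈ {-3, 3, 4}; Q'(y) = 4y + 8 vanishes at y ∈ {-2}.
Local minima of P (where P''>0): P(-3)=-3321, P(4)=1824. Local minima of Q: Q(-2)=-8.
So the global minimum of C is P(-3) + Q(-2) = -3321 − 8 = -3329, attained at (-3, -2).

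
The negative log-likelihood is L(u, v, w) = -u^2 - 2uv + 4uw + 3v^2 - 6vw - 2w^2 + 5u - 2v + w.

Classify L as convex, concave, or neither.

neither

L is quadratic, so its Hessian is the constant matrix H = [[-2, -2, 4], [-2, 6, -6], [4, -6, -4]].
Leading principal minors: -2, -16, 136.
Neither pattern holds ⇒ H is indefinite ⇒ neither convex nor concave.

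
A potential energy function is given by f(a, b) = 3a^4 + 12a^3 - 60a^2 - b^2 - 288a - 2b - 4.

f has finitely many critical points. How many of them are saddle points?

2

f separates as a function of a plus a function of b, so ∇f=0 decouples.
∂f/∂a = 12(a - 3)(a + 2)(a + 4) = 0 at a ∈ {-4, -2, 3}; ∂f/∂b = -2(b + 1) = 0 at b ∈ {-1}.
The Hessian is diagonal: diag(f_aa, f_bb). Second derivatives: f_aa(-4)=168, f_aa(-2)=-120, f_aa(3)=420; f_bb(-1)=-2.
Saddle points occur where the two diagonal entries have opposite signs: (-4, -1), (3, -1). Count: 2.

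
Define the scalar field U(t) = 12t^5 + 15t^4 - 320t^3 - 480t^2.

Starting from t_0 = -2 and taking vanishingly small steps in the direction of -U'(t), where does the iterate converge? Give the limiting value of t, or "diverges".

-1

U'(t) = 60t(t - 4)(t + 1)(t + 4), so U'(-2) = -1440.
Gradient descent moves in the -U' direction, i.e. t is increasing.
The nearest critical point in that direction is t = -1, where U'' = 900 > 0 (a local minimum). The iterate converges there.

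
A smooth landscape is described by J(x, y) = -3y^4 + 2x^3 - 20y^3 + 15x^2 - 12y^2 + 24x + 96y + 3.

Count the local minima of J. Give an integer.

J separates as a function of x plus a function of y, so ∇J=0 decouples.
∂J/∂x = 6(x + 1)(x + 4) = 0 at x ∈ {-4, -1}; ∂J/∂y = -12(y - 1)(y + 2)(y + 4) = 0 at y ∈ {-4, -2, 1}.
The Hessian is diagonal: diag(J_xx, J_yy). Second derivatives: J_xx(-4)=-18, J_xx(-1)=18; J_yy(-4)=-120, J_yy(-2)=72, J_yy(1)=-180.
Local minima occur where both diagonal entries positive: (-1, -2). Count: 1.

1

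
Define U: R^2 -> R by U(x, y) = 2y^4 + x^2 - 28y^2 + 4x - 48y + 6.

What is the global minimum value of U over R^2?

U(x,y) separates as P(x) + Q(y) + 6, so its minimum is min P + min Q + 6.
P'(x) = 2x + 4 vanishes at x ∈ {-2}; Q'(y) = 8(y - 3)(y + 1)(y + 2) vanishes at y ∈ {-2, -1, 3}.
Local minima of P (where P''>0): P(-2)=-4. Local minima of Q: Q(-2)=16, Q(3)=-234.
So the global minimum of U is P(-2) + Q(3) + 6 = -4 − 234 + 6 = -232, attained at (-2, 3).

-232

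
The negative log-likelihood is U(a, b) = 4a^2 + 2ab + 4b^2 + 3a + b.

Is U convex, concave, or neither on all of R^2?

convex

U is quadratic, so its Hessian is the constant matrix H = [[8, 2], [2, 8]].
det(H) = 60, tr(H) = 16.
det(H) > 0 and tr(H) > 0, so H is positive definite everywhere: convex.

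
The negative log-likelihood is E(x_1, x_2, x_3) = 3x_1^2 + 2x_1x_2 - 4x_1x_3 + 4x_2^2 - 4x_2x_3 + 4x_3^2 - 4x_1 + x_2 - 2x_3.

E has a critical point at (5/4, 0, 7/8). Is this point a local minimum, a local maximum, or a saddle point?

local minimum

The Hessian is constant: H = [[6, 2, -4], [2, 8, -4], [-4, -4, 8]].
Leading principal minors: Δ₁ = 6, Δ₂ = 44, Δ₃ = 192.
All leading minors are positive, so H is positive definite: a local minimum.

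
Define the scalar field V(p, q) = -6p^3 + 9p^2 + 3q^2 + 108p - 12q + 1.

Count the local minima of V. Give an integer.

V separates as a function of p plus a function of q, so ∇V=0 decouples.
∂V/∂p = -18(p - 3)(p + 2) = 0 at p ∈ {-2, 3}; ∂V/∂q = 6(q - 2) = 0 at q ∈ {2}.
The Hessian is diagonal: diag(V_pp, V_qq). Second derivatives: V_pp(-2)=90, V_pp(3)=-90; V_qq(2)=6.
Local minima occur where both diagonal entries positive: (-2, 2). Count: 1.

1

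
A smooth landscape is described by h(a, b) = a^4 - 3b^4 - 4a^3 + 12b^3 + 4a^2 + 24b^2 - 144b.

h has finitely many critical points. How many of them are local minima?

2

h separates as a function of a plus a function of b, so ∇h=0 decouples.
∂h/∂a = 4a(a - 2)(a - 1) = 0 at a ∈ {0, 1, 2}; ∂h/∂b = -12(b - 3)(b - 2)(b + 2) = 0 at b ∈ {-2, 2, 3}.
The Hessian is diagonal: diag(h_aa, h_bb). Second derivatives: h_aa(0)=8, h_aa(1)=-4, h_aa(2)=8; h_bb(-2)=-240, h_bb(2)=48, h_bb(3)=-60.
Local minima occur where both diagonal entries positive: (0, 2), (2, 2). Count: 2.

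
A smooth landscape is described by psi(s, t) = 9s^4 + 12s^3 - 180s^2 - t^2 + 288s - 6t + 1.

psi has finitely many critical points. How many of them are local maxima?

psi separates as a function of s plus a function of t, so ∇psi=0 decouples.
∂psi/∂s = 36(s - 2)(s - 1)(s + 4) = 0 at s ∈ {-4, 1, 2}; ∂psi/∂t = -2(t + 3) = 0 at t ∈ {-3}.
The Hessian is diagonal: diag(psi_ss, psi_tt). Second derivatives: psi_ss(-4)=1080, psi_ss(1)=-180, psi_ss(2)=216; psi_tt(-3)=-2.
Local maxima occur where both diagonal entries negative: (1, -3). Count: 1.

1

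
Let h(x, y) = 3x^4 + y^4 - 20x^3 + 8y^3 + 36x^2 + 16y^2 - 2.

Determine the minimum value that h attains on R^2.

h(x,y) separates as P(x) + Q(y) − 2, so its minimum is min P + min Q − 2.
P'(x) = 12x(x - 3)(x - 2) vanishes at x ∈ {0, 2, 3}; Q'(y) = 4y(y + 2)(y + 4) vanishes at y ∈ {-4, -2, 0}.
Local minima of P (where P''>0): P(0)=0, P(3)=27. Local minima of Q: Q(-4)=0, Q(0)=0.
So the global minimum of h is P(0) + Q(-4) − 2 = 0 + 0 − 2 = -2, attained at (0, -4).

-2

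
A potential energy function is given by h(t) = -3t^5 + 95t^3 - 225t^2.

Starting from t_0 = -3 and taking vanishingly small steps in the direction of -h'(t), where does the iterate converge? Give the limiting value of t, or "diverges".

-5

h'(t) = -15t(t - 3)(t - 2)(t + 5), so h'(-3) = 2700.
Gradient descent moves in the -h' direction, i.e. t is decreasing.
The nearest critical point in that direction is t = -5, where h'' = 4200 > 0 (a local minimum). The iterate converges there.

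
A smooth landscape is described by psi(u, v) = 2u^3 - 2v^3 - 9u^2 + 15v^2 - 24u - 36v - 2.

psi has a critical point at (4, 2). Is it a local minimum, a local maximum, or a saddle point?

local minimum

The mixed partial ∂²psi/∂u∂v is 0, so the Hessian at any point is diag(psi_uu, psi_vv) = diag(6(2u - 3), 6(-2v + 5)).
At (4, 2): H = diag(30, 6).
Both eigenvalues are positive, so H is positive definite: a local minimum.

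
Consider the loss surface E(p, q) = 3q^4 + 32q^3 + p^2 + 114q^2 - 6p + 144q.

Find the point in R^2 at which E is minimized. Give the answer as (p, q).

E(p,q) separates as A(p) + B(q), so its minimum is min A + min B.
A'(p) = 2p - 6 vanishes at p ∈ {3}; B'(q) = 12(q + 1)(q + 3)(q + 4) vanishes at q ∈ {-4, -3, -1}.
Local minima of A (where A''>0): A(3)=-9. Local minima of B: B(-4)=-32, B(-1)=-59.
So the global minimum of E is A(3) + B(-1) = -9 − 59 = -68, attained at (3, -1).

(3, -1)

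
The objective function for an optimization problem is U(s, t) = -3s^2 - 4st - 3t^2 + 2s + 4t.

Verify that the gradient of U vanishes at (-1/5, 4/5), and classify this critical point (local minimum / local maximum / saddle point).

∇U = (-6s - 4t + 2, -4s - 6t + 4); substituting (-1/5, 4/5) gives ∇U = (0, 0), so (-1/5, 4/5) is indeed a critical point.
The Hessian of U is constant: H = [[-6, -4], [-4, -6]].
det(H) = (-6)·(-6) − (-4)² = 20.
det(H) > 0 and tr(H) = -12 < 0, so H is negative definite and the point is a local maximum.

local maximum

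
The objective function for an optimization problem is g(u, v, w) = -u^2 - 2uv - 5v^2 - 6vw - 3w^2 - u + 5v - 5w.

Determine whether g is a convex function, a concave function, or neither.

g is quadratic, so its Hessian is the constant matrix H = [[-2, -2, 0], [-2, -10, -6], [0, -6, -6]].
Leading principal minors: -2, 16, -24.
Signs alternate −, +, − ⇒ H ≺ 0 ⇒ concave.

concave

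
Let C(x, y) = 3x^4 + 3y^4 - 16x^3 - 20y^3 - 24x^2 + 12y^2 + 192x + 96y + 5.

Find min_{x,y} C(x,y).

C(x,y) separates as P(x) + Q(y) + 5, so its minimum is min P + min Q + 5.
P'(x) = 12(x - 4)(x - 2)(x + 2) vanishes at x ∈ {-2, 2, 4}; Q'(y) = 12(y - 4)(y - 2)(y + 1) vanishes at y ∈ {-1, 2, 4}.
Local minima of P (where P''>0): P(-2)=-304, P(4)=128. Local minima of Q: Q(-1)=-61, Q(4)=64.
So the global minimum of C is P(-2) + Q(-1) + 5 = -304 − 61 + 5 = -360, attained at (-2, -1).

-360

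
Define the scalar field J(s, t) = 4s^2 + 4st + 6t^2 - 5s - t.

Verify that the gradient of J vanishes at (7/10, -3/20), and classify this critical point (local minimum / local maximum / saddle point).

∇J = (8s + 4t - 5, 4s + 12t - 1); substituting (7/10, -3/20) gives ∇J = (0, 0), so (7/10, -3/20) is indeed a critical point.
The Hessian of J is constant: H = [[8, 4], [4, 12]].
det(H) = 8·12 − 4² = 80.
det(H) > 0 and tr(H) = 20 > 0, so H is positive definite and the point is a local minimum.

local minimum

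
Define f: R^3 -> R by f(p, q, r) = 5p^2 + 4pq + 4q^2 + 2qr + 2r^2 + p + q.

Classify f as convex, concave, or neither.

convex

f is quadratic, so its Hessian is the constant matrix H = [[10, 4, 0], [4, 8, 2], [0, 2, 4]].
Leading principal minors: 10, 64, 216.
All positive ⇒ H ≻ 0 ⇒ convex.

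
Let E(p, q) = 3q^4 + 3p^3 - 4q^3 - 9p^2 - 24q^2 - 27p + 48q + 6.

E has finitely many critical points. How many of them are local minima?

2

E separates as a function of p plus a function of q, so ∇E=0 decouples.
∂E/∂p = 9(p - 3)(p + 1) = 0 at p ∈ {-1, 3}; ∂E/∂q = 12(q - 2)(q - 1)(q + 2) = 0 at q ∈ {-2, 1, 2}.
The Hessian is diagonal: diag(E_pp, E_qq). Second derivatives: E_pp(-1)=-36, E_pp(3)=36; E_qq(-2)=144, E_qq(1)=-36, E_qq(2)=48.
Local minima occur where both diagonal entries positive: (3, -2), (3, 2). Count: 2.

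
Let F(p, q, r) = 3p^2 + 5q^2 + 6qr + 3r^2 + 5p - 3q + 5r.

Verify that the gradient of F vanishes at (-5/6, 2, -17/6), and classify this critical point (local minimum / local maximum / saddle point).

∇F = (6p + 5, 10q + 6r - 3, 6q + 6r + 5); substituting (-5/6, 2, -17/6) gives ∇F = (0, 0, 0), so (-5/6, 2, -17/6) is indeed a critical point.
The Hessian is constant: H = [[6, 0, 0], [0, 10, 6], [0, 6, 6]].
Leading principal minors: Δ₁ = 6, Δ₂ = 60, Δ₃ = 144.
All leading minors are positive, so H is positive definite: a local minimum.

local minimum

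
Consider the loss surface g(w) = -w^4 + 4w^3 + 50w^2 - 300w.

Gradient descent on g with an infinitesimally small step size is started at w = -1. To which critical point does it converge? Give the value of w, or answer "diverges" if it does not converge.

g'(w) = -4(w - 5)(w - 3)(w + 5), so g'(-1) = -384.
Gradient descent moves in the -g' direction, i.e. w is increasing.
The nearest critical point in that direction is w = 3, where g'' = 64 > 0 (a local minimum). The iterate converges there.

3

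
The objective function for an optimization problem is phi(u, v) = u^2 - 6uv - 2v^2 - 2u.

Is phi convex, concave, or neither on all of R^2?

phi is quadratic, so its Hessian is the constant matrix H = [[2, -6], [-6, -4]].
det(H) = -44, tr(H) = -2.
det(H) < 0, so H is indefinite: neither convex nor concave.

neither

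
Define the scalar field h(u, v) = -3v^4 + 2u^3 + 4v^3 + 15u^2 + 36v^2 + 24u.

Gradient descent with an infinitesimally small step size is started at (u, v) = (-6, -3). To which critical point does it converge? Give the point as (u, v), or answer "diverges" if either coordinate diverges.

diverges

h is separable, so gradient descent decouples: u follows -∂h/∂u, v follows -∂h/∂v.
∂h/∂u = 6(u + 1)(u + 4); at u=-6 this is 60, so u decreases.
∂h/∂v = -12v(v - 3)(v + 2); at v=-3 this is 216, so v decreases.
The u-coordinate has no critical point in that direction and runs off to infinity.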